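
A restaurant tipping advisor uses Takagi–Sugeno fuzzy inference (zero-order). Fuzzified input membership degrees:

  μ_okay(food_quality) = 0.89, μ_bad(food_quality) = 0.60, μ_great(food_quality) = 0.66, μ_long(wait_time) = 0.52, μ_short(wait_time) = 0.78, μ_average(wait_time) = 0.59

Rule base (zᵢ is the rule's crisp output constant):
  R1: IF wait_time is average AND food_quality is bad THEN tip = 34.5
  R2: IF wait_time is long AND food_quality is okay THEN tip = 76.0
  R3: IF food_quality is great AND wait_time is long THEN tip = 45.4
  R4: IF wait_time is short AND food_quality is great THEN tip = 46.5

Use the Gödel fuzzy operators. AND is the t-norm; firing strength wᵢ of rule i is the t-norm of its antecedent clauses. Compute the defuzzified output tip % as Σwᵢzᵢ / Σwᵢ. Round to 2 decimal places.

R1 (z=34.5): average=0.59, bad=0.60; AND[min(a, b)] → w = 0.59
R2 (z=76.0): long=0.52, okay=0.89; AND[min(a, b)] → w = 0.52
R3 (z=45.4): great=0.66, long=0.52; AND[min(a, b)] → w = 0.52
R4 (z=46.5): short=0.78, great=0.66; AND[min(a, b)] → w = 0.66
Weighted average = (0.59·34.5 + 0.52·76.0 + 0.52·45.4 + 0.66·46.5) / (0.59 + 0.52 + 0.52 + 0.66)
  = 114.1730 / 2.2900 = 49.86

49.86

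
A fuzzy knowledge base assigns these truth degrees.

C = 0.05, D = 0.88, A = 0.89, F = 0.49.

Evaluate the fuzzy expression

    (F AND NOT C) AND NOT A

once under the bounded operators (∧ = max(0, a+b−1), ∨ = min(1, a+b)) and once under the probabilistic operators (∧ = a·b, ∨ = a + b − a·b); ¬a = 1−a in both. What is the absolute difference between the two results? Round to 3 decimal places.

Under bounded:
  NOT C = 1 − 0.05 = 0.95
  F AND NOT C = max(0, a+b−1) on (0.49, 0.95) = 0.44
  NOT A = 1 − 0.89 = 0.11
  (F AND NOT C) AND NOT A = max(0, a+b−1) on (0.44, 0.11) = 0.00
  → value = 0.0000
Under probabilistic:
  NOT C = 1 − 0.0500 = 0.9500
  F AND NOT C = a·b on (0.4900, 0.9500) = 0.4655
  NOT A = 1 − 0.8900 = 0.1100
  (F AND NOT C) AND NOT A = a·b on (0.4655, 0.1100) = 0.0512
  → value = 0.0512
|0.0000 − 0.0512| = 0.051

0.051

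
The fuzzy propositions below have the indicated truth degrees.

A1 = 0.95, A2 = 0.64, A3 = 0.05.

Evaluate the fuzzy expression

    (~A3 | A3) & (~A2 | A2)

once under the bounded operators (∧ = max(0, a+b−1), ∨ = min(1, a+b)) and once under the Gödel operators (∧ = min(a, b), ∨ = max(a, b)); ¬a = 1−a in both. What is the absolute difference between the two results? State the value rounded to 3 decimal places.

0.360

Under bounded:
  ~A3 = 1 − 0.05 = 0.95
  ~A3 | A3 = min(1, a+b) on (0.95, 0.05) = 1.00
  ~A2 = 1 − 0.64 = 0.36
  ~A2 | A2 = min(1, a+b) on (0.36, 0.64) = 1.00
  (~A3 | A3) & (~A2 | A2) = max(0, a+b−1) on (1.00, 1.00) = 1.00
  → value = 1.0000
Under Gödel:
  ~A3 = 1 − 0.05 = 0.95
  ~A3 | A3 = max(a, b) on (0.95, 0.05) = 0.95
  ~A2 = 1 − 0.64 = 0.36
  ~A2 | A2 = max(a, b) on (0.36, 0.64) = 0.64
  (~A3 | A3) & (~A2 | A2) = min(a, b) on (0.95, 0.64) = 0.64
  → value = 0.6400
|1.0000 − 0.6400| = 0.360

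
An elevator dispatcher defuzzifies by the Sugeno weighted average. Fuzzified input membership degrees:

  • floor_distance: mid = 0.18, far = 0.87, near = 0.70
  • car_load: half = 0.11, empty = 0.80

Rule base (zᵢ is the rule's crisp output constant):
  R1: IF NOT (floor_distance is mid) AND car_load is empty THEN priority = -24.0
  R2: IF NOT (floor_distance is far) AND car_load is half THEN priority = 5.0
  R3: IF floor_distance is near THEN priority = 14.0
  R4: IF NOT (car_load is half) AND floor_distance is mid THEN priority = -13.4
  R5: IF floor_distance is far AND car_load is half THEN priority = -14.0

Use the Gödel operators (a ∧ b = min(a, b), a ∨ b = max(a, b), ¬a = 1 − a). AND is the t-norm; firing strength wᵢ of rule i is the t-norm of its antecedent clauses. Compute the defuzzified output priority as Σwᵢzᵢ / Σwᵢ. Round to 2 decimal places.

-6.74

R1 (z=-24.0): ¬mid=1−0.18=0.82, empty=0.80; AND[min(a, b)] → w = 0.80
R2 (z=5.0): ¬far=1−0.87=0.13, half=0.11; AND[min(a, b)] → w = 0.11
R3 (z=14.0): near=0.70 → w = 0.70
R4 (z=-13.4): ¬half=1−0.11=0.89, mid=0.18; AND[min(a, b)] → w = 0.18
R5 (z=-14.0): far=0.87, half=0.11; AND[min(a, b)] → w = 0.11
Weighted average = (0.80·-24.0 + 0.11·5.0 + 0.70·14.0 + 0.18·-13.4 + 0.11·-14.0) / (0.80 + 0.11 + 0.70 + 0.18 + 0.11)
  = -12.8020 / 1.9000 = -6.74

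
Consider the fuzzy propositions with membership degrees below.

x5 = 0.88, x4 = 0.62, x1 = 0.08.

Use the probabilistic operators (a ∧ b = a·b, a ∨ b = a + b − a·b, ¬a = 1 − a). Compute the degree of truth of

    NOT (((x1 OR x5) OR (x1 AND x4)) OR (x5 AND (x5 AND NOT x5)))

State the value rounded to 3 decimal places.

0.095

x1 OR x5 = a + b − a·b on (0.0800, 0.8800) = 0.8896
x1 AND x4 = a·b on (0.0800, 0.6200) = 0.0496
(x1 OR x5) OR (x1 AND x4) = a + b − a·b on (0.8896, 0.0496) = 0.8951
NOT x5 = 1 − 0.8800 = 0.1200
x5 AND NOT x5 = a·b on (0.8800, 0.1200) = 0.1056
x5 AND (x5 AND NOT x5) = a·b on (0.8800, 0.1056) = 0.0929
((x1 OR x5) OR (x1 AND x4)) OR (x5 AND (x5 AND NOT x5)) = a + b − a·b on (0.8951, 0.0929) = 0.9048
NOT (((x1 OR x5) OR (x1 AND x4)) OR (x5 AND (x5 AND NOT x5))) = 1 − 0.9048 = 0.0952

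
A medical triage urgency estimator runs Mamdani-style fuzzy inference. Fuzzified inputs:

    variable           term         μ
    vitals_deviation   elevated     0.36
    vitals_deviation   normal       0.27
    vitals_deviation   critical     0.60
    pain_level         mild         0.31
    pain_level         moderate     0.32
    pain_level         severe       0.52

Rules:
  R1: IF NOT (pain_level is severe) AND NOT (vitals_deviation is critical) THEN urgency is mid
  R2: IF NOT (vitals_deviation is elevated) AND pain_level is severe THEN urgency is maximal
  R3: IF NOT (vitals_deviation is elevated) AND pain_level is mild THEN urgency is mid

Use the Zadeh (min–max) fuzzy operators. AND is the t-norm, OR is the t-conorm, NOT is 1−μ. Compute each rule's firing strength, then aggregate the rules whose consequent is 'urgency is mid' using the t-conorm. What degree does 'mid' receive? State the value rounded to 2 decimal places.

R1: ¬severe=1−0.52=0.48, ¬critical=1−0.60=0.40; AND[min(a, b)] → w = 0.40
R2: ¬elevated=1−0.36=0.64, severe=0.52; AND[min(a, b)] → w = 0.52
R3: ¬elevated=1−0.36=0.64, mild=0.31; AND[min(a, b)] → w = 0.31
Rules with consequent 'mid': {R1, R3} → strengths 0.40, 0.31
Aggregate via t-conorm [max(a, b)]: 0.40

0.40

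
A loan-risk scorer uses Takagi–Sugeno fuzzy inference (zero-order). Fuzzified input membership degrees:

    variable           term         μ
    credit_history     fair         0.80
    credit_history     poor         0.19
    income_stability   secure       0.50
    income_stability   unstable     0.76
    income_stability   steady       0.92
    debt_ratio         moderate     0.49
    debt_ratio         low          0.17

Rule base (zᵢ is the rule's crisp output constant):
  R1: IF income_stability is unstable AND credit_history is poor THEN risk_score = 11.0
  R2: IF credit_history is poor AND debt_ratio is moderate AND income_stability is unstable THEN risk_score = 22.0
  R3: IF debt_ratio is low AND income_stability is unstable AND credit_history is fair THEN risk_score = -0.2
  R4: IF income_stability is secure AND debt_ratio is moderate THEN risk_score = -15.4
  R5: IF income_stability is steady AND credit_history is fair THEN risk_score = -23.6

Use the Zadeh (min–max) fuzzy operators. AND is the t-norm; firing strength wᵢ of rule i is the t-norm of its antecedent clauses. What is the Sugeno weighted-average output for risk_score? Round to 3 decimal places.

-10.973

R1 (z=11.0): unstable=0.76, poor=0.19; AND[min(a, b)] → w = 0.19
R2 (z=22.0): poor=0.19, moderate=0.49, unstable=0.76; AND[min(a, b)] → w = 0.19
R3 (z=-0.2): low=0.17, unstable=0.76, fair=0.80; AND[min(a, b)] → w = 0.17
R4 (z=-15.4): secure=0.50, moderate=0.49; AND[min(a, b)] → w = 0.49
R5 (z=-23.6): steady=0.92, fair=0.80; AND[min(a, b)] → w = 0.80
Weighted average = (0.19·11.0 + 0.19·22.0 + 0.17·-0.2 + 0.49·-15.4 + 0.80·-23.6) / (0.19 + 0.19 + 0.17 + 0.49 + 0.80)
  = -20.1900 / 1.8400 = -10.973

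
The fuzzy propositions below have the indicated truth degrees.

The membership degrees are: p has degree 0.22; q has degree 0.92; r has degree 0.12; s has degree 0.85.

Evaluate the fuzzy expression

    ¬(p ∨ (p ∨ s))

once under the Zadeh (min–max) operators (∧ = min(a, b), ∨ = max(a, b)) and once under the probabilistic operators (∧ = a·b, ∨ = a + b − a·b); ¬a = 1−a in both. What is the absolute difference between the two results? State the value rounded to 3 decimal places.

0.059

Under Zadeh (min–max):
  p ∨ s = max(a, b) on (0.22, 0.85) = 0.85
  p ∨ (p ∨ s) = max(a, b) on (0.22, 0.85) = 0.85
  ¬(p ∨ (p ∨ s)) = 1 − 0.85 = 0.15
  → value = 0.1500
Under probabilistic:
  p ∨ s = a + b − a·b on (0.2200, 0.8500) = 0.8830
  p ∨ (p ∨ s) = a + b − a·b on (0.2200, 0.8830) = 0.9087
  ¬(p ∨ (p ∨ s)) = 1 − 0.9087 = 0.0913
  → value = 0.0913
|0.1500 − 0.0913| = 0.059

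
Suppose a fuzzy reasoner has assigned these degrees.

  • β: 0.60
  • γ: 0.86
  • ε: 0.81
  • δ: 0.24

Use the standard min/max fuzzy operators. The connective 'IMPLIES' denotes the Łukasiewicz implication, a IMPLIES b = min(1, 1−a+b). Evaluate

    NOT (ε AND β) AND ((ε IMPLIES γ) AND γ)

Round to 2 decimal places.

ε AND β = min(a, b) on (0.81, 0.60) = 0.60
NOT (ε AND β) = 1 − 0.60 = 0.40
ε IMPLIES γ  [Łukasiewicz: min(1, 1−a+b)] with a=0.81, b=0.86 → 1.00
(ε IMPLIES γ) AND γ = min(a, b) on (1.00, 0.86) = 0.86
NOT (ε AND β) AND ((ε IMPLIES γ) AND γ) = min(a, b) on (0.40, 0.86) = 0.40

0.40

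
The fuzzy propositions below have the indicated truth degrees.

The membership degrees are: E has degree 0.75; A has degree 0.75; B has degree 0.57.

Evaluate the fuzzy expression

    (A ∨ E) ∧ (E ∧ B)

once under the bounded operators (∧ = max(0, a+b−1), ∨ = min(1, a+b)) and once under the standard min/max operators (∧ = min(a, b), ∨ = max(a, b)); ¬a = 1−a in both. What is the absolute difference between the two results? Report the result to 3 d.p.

Under bounded:
  A ∨ E = min(1, a+b) on (0.75, 0.75) = 1.00
  E ∧ B = max(0, a+b−1) on (0.75, 0.57) = 0.32
  (A ∨ E) ∧ (E ∧ B) = max(0, a+b−1) on (1.00, 0.32) = 0.32
  → value = 0.3200
Under standard min/max:
  A ∨ E = max(a, b) on (0.75, 0.75) = 0.75
  E ∧ B = min(a, b) on (0.75, 0.57) = 0.57
  (A ∨ E) ∧ (E ∧ B) = min(a, b) on (0.75, 0.57) = 0.57
  → value = 0.5700
|0.3200 − 0.5700| = 0.250

0.250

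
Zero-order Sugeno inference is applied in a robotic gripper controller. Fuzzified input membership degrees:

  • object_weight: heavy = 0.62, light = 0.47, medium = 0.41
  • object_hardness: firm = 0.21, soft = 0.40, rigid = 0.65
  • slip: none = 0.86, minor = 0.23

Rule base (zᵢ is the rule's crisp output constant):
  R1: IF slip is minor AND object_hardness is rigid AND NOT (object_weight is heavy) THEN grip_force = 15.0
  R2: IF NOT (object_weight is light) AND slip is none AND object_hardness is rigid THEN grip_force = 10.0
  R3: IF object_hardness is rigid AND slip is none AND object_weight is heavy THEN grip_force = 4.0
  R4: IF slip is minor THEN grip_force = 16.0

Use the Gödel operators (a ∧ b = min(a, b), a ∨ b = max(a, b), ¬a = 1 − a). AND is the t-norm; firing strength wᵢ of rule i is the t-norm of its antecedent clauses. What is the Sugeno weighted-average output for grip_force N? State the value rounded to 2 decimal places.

R1 (z=15.0): minor=0.23, rigid=0.65, ¬heavy=1−0.62=0.38; AND[min(a, b)] → w = 0.23
R2 (z=10.0): ¬light=1−0.47=0.53, none=0.86, rigid=0.65; AND[min(a, b)] → w = 0.53
R3 (z=4.0): rigid=0.65, none=0.86, heavy=0.62; AND[min(a, b)] → w = 0.62
R4 (z=16.0): minor=0.23 → w = 0.23
Weighted average = (0.23·15.0 + 0.53·10.0 + 0.62·4.0 + 0.23·16.0) / (0.23 + 0.53 + 0.62 + 0.23)
  = 14.9100 / 1.6100 = 9.26

9.26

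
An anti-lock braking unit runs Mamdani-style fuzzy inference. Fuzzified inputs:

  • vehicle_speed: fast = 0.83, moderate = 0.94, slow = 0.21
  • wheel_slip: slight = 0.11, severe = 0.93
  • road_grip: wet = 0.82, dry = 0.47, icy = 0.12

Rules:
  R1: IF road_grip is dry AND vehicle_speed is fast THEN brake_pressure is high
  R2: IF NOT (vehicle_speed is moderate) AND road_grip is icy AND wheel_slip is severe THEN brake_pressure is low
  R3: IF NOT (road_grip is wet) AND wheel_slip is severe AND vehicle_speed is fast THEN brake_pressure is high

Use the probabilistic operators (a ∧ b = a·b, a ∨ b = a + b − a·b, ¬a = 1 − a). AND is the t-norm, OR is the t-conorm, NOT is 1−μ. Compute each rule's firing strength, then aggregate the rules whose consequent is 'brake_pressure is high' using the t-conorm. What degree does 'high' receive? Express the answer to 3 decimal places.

0.475

R1: dry=0.47, fast=0.83; AND[a·b] → w = 0.3901
R2: ¬moderate=1−0.94=0.06, icy=0.12, severe=0.93; AND[a·b] → w = 0.0067
R3: ¬wet=1−0.82=0.18, severe=0.93, fast=0.83; AND[a·b] → w = 0.1389
Rules with consequent 'high': {R1, R3} → strengths 0.3901, 0.1389
Aggregate via t-conorm [a + b − a·b]: 0.4748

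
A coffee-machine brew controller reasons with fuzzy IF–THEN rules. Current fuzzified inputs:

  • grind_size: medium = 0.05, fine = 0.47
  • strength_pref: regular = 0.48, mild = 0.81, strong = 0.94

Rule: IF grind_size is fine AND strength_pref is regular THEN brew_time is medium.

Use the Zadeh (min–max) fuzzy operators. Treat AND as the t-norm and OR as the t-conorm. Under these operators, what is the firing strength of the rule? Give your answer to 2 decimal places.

firing strength: fine=0.47, regular=0.48; AND[min(a, b)] → w = 0.47

0.47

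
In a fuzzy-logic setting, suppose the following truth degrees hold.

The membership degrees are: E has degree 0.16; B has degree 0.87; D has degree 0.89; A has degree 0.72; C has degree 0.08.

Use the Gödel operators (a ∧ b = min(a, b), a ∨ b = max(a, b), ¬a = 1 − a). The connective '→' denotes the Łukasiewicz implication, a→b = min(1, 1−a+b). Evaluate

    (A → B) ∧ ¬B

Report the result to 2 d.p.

A → B  [Łukasiewicz: min(1, 1−a+b)] with a=0.72, b=0.87 → 1.00
¬B = 1 − 0.87 = 0.13
(A → B) ∧ ¬B = min(a, b) on (1.00, 0.13) = 0.13

0.13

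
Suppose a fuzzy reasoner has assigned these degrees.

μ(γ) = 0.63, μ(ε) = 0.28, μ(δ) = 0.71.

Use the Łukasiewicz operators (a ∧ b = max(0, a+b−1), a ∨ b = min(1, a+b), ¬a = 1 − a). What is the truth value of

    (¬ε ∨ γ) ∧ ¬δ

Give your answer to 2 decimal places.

0.29

¬ε = 1 − 0.28 = 0.72
¬ε ∨ γ = min(1, a+b) on (0.72, 0.63) = 1.00
¬δ = 1 − 0.71 = 0.29
(¬ε ∨ γ) ∧ ¬δ = max(0, a+b−1) on (1.00, 0.29) = 0.29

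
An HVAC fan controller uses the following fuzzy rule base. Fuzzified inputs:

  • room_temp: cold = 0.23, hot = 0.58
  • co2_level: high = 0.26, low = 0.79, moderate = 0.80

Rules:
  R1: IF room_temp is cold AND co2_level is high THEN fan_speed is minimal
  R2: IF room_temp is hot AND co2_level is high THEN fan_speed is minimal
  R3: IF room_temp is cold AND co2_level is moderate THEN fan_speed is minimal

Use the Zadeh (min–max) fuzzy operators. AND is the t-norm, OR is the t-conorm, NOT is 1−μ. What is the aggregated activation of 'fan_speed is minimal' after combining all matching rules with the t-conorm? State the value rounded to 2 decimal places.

0.26

R1: cold=0.23, high=0.26; AND[min(a, b)] → w = 0.23
R2: hot=0.58, high=0.26; AND[min(a, b)] → w = 0.26
R3: cold=0.23, moderate=0.80; AND[min(a, b)] → w = 0.23
Rules with consequent 'minimal': {R1, R2, R3} → strengths 0.23, 0.26, 0.23
Aggregate via t-conorm [max(a, b)]: 0.26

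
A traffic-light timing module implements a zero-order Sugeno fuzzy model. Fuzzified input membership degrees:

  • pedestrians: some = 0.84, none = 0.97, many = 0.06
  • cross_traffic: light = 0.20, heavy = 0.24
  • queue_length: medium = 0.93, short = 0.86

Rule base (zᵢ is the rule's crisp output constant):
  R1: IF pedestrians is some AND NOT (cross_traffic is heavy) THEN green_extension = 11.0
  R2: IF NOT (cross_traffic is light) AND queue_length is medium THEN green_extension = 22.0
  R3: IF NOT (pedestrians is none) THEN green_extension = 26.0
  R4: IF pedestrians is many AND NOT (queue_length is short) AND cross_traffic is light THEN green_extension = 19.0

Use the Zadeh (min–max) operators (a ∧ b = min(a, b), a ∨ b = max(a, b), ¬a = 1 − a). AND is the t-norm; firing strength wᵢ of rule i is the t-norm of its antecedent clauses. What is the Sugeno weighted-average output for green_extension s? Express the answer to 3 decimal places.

16.897

R1 (z=11.0): some=0.84, ¬heavy=1−0.24=0.76; AND[min(a, b)] → w = 0.76
R2 (z=22.0): ¬light=1−0.20=0.80, medium=0.93; AND[min(a, b)] → w = 0.80
R3 (z=26.0): ¬none=1−0.97=0.03 → w = 0.03
R4 (z=19.0): many=0.06, ¬short=1−0.86=0.14, light=0.20; AND[min(a, b)] → w = 0.06
Weighted average = (0.76·11.0 + 0.80·22.0 + 0.03·26.0 + 0.06·19.0) / (0.76 + 0.80 + 0.03 + 0.06)
  = 27.8800 / 1.6500 = 16.897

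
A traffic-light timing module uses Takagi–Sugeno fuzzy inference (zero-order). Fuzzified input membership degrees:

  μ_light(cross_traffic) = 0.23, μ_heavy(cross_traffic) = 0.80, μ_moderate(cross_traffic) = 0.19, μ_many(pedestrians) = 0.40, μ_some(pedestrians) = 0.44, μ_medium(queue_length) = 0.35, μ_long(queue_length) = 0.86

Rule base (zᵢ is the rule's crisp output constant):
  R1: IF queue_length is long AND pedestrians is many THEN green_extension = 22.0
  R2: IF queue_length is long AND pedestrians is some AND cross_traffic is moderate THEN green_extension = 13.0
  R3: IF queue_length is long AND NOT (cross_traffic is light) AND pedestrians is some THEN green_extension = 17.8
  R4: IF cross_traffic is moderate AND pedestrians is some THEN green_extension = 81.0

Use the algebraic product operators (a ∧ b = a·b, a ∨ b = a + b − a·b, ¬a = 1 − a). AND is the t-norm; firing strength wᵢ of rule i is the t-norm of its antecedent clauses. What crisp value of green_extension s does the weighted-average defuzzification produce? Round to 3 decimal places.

25.871

R1 (z=22.0): long=0.86, many=0.40; AND[a·b] → w = 0.3440
R2 (z=13.0): long=0.86, some=0.44, moderate=0.19; AND[a·b] → w = 0.0719
R3 (z=17.8): long=0.86, ¬light=1−0.23=0.77, some=0.44; AND[a·b] → w = 0.2914
R4 (z=81.0): moderate=0.19, some=0.44; AND[a·b] → w = 0.0836
Weighted average = (0.3440·22.0 + 0.0719·13.0 + 0.2914·17.8 + 0.0836·81.0) / (0.3440 + 0.0719 + 0.2914 + 0.0836)
  = 20.4606 / 0.7909 = 25.871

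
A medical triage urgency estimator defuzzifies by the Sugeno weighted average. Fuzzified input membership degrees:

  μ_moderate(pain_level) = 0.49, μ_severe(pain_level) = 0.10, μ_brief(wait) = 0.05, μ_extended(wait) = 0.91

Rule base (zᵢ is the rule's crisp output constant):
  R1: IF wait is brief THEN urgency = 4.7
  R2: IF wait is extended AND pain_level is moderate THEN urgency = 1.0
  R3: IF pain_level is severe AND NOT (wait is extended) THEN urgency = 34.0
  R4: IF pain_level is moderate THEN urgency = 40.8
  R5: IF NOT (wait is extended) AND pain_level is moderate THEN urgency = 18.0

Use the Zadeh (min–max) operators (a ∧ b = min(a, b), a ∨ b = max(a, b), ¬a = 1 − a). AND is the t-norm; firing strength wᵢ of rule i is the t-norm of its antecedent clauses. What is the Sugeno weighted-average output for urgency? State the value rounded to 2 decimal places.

20.99

R1 (z=4.7): brief=0.05 → w = 0.05
R2 (z=1.0): extended=0.91, moderate=0.49; AND[min(a, b)] → w = 0.49
R3 (z=34.0): severe=0.10, ¬extended=1−0.91=0.09; AND[min(a, b)] → w = 0.09
R4 (z=40.8): moderate=0.49 → w = 0.49
R5 (z=18.0): ¬extended=1−0.91=0.09, moderate=0.49; AND[min(a, b)] → w = 0.09
Weighted average = (0.05·4.7 + 0.49·1.0 + 0.09·34.0 + 0.49·40.8 + 0.09·18.0) / (0.05 + 0.49 + 0.09 + 0.49 + 0.09)
  = 25.3970 / 1.2100 = 20.99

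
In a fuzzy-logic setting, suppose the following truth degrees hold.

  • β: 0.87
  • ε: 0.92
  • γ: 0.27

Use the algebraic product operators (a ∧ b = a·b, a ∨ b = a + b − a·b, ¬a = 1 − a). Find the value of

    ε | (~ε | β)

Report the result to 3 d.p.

0.990

~ε = 1 − 0.9200 = 0.0800
~ε | β = a + b − a·b on (0.0800, 0.8700) = 0.8804
ε | (~ε | β) = a + b − a·b on (0.9200, 0.8804) = 0.9904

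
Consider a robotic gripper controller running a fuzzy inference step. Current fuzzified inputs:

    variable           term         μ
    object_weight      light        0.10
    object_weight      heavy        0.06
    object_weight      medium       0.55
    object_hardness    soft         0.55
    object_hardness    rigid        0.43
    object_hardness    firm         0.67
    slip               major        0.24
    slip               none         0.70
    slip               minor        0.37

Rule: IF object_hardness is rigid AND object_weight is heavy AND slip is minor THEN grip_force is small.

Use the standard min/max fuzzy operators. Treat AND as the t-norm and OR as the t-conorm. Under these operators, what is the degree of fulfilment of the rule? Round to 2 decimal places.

0.06

firing strength: rigid=0.43, heavy=0.06, minor=0.37; AND[min(a, b)] → w = 0.06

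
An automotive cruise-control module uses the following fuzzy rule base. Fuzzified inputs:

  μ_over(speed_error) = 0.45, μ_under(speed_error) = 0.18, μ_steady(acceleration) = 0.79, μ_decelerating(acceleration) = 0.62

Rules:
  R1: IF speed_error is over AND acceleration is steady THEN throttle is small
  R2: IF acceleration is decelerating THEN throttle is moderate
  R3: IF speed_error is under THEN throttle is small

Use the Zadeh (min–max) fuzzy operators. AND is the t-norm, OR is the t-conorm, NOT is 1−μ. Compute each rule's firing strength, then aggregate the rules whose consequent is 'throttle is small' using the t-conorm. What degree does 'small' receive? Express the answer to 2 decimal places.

R1: over=0.45, steady=0.79; AND[min(a, b)] → w = 0.45
R2: decelerating=0.62 → w = 0.62
R3: under=0.18 → w = 0.18
Rules with consequent 'small': {R1, R3} → strengths 0.45, 0.18
Aggregate via t-conorm [max(a, b)]: 0.45

0.45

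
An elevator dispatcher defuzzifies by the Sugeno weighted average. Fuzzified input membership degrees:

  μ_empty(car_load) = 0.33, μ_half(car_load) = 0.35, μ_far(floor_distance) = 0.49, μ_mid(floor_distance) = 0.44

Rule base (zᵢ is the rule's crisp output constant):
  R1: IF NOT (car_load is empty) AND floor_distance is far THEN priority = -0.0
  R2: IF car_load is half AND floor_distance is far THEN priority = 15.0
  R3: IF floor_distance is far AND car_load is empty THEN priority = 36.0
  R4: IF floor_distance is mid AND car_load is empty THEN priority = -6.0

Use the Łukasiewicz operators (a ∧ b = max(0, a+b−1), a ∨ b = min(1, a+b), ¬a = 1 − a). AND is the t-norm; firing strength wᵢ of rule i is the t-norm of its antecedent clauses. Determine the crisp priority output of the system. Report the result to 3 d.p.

0.000

R1 (z=-0.0): ¬empty=1−0.33=0.67, far=0.49; AND[max(0, a+b−1)] → w = 0.16
R2 (z=15.0): half=0.35, far=0.49; AND[max(0, a+b−1)] → w = 0.00
R3 (z=36.0): far=0.49, empty=0.33; AND[max(0, a+b−1)] → w = 0.00
R4 (z=-6.0): mid=0.44, empty=0.33; AND[max(0, a+b−1)] → w = 0.00
Weighted average = (0.16·-0.0 + 0.00·15.0 + 0.00·36.0 + 0.00·-6.0) / (0.16 + 0.00 + 0.00 + 0.00)
  = 0.0000 / 0.1600 = 0.000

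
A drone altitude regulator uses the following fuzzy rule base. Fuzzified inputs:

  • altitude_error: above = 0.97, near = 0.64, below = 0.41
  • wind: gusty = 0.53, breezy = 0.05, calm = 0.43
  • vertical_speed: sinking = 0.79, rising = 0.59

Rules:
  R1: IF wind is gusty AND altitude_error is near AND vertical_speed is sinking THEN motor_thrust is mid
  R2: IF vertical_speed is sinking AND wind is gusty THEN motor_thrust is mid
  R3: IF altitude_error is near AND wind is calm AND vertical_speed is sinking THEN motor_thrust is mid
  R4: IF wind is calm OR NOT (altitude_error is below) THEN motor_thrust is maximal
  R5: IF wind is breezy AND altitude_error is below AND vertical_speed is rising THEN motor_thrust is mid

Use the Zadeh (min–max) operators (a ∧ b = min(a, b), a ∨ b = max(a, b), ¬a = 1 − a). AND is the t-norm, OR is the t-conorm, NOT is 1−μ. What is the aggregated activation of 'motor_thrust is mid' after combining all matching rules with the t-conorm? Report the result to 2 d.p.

R1: gusty=0.53, near=0.64, sinking=0.79; AND[min(a, b)] → w = 0.53
R2: sinking=0.79, gusty=0.53; AND[min(a, b)] → w = 0.53
R3: near=0.64, calm=0.43, sinking=0.79; AND[min(a, b)] → w = 0.43
R4: calm=0.43, ¬below=1−0.41=0.59; OR[max(a, b)] → w = 0.59
R5: breezy=0.05, below=0.41, rising=0.59; AND[min(a, b)] → w = 0.05
Rules with consequent 'mid': {R1, R2, R3, R5} → strengths 0.53, 0.53, 0.43, 0.05
Aggregate via t-conorm [max(a, b)]: 0.53

0.53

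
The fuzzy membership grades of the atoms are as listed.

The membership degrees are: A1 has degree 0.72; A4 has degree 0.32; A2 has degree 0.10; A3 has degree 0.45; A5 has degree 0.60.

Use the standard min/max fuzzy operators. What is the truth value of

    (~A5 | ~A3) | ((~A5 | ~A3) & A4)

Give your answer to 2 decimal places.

~A5 = 1 − 0.60 = 0.40
~A3 = 1 − 0.45 = 0.55
~A5 | ~A3 = max(a, b) on (0.40, 0.55) = 0.55
~A5 = 1 − 0.60 = 0.40
~A3 = 1 − 0.45 = 0.55
~A5 | ~A3 = max(a, b) on (0.40, 0.55) = 0.55
(~A5 | ~A3) & A4 = min(a, b) on (0.55, 0.32) = 0.32
(~A5 | ~A3) | ((~A5 | ~A3) & A4) = max(a, b) on (0.55, 0.32) = 0.55

0.55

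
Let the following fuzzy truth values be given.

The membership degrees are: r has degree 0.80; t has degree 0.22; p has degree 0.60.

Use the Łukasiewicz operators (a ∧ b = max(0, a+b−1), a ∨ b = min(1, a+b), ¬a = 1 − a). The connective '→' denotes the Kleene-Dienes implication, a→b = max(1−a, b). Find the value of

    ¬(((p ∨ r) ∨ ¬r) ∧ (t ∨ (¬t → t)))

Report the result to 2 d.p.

p ∨ r = min(1, a+b) on (0.60, 0.80) = 1.00
¬r = 1 − 0.80 = 0.20
(p ∨ r) ∨ ¬r = min(1, a+b) on (1.00, 0.20) = 1.00
¬t = 1 − 0.22 = 0.78
¬t → t  [Kleene-Dienes: max(1−a, b)] with a=0.78, b=0.22 → 0.22
t ∨ (¬t → t) = min(1, a+b) on (0.22, 0.22) = 0.44
((p ∨ r) ∨ ¬r) ∧ (t ∨ (¬t → t)) = max(0, a+b−1) on (1.00, 0.44) = 0.44
¬(((p ∨ r) ∨ ¬r) ∧ (t ∨ (¬t → t))) = 1 − 0.44 = 0.56

0.56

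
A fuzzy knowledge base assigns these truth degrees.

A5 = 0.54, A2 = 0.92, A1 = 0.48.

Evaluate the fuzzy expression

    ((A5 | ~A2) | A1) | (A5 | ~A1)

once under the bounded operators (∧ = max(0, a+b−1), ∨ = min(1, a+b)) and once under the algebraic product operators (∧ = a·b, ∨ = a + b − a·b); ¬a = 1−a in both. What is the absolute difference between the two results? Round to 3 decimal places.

0.049

Under bounded:
  ~A2 = 1 − 0.92 = 0.08
  A5 | ~A2 = min(1, a+b) on (0.54, 0.08) = 0.62
  (A5 | ~A2) | A1 = min(1, a+b) on (0.62, 0.48) = 1.00
  ~A1 = 1 − 0.48 = 0.52
  A5 | ~A1 = min(1, a+b) on (0.54, 0.52) = 1.00
  ((A5 | ~A2) | A1) | (A5 | ~A1) = min(1, a+b) on (1.00, 1.00) = 1.00
  → value = 1.0000
Under algebraic product:
  ~A2 = 1 − 0.9200 = 0.0800
  A5 | ~A2 = a + b − a·b on (0.5400, 0.0800) = 0.5768
  (A5 | ~A2) | A1 = a + b − a·b on (0.5768, 0.4800) = 0.7799
  ~A1 = 1 − 0.4800 = 0.5200
  A5 | ~A1 = a + b − a·b on (0.5400, 0.5200) = 0.7792
  ((A5 | ~A2) | A1) | (A5 | ~A1) = a + b − a·b on (0.7799, 0.7792) = 0.9514
  → value = 0.9514
|1.0000 − 0.9514| = 0.049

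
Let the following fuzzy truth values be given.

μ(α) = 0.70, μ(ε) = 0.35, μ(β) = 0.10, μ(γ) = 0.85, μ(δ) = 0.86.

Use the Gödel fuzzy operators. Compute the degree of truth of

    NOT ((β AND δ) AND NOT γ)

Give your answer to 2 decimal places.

0.90

β AND δ = min(a, b) on (0.10, 0.86) = 0.10
NOT γ = 1 − 0.85 = 0.15
(β AND δ) AND NOT γ = min(a, b) on (0.10, 0.15) = 0.10
NOT ((β AND δ) AND NOT γ) = 1 − 0.10 = 0.90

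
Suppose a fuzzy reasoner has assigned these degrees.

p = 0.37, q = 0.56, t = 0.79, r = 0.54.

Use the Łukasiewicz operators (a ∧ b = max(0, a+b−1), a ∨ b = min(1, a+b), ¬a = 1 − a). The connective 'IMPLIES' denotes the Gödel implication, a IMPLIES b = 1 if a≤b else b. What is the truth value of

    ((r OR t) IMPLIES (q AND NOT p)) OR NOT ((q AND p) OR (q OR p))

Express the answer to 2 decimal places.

r OR t = min(1, a+b) on (0.54, 0.79) = 1.00
NOT p = 1 − 0.37 = 0.63
q AND NOT p = max(0, a+b−1) on (0.56, 0.63) = 0.19
(r OR t) IMPLIES (q AND NOT p)  [Gödel: 1 if a≤b else b] with a=1.00, b=0.19 → 0.19
q AND p = max(0, a+b−1) on (0.56, 0.37) = 0.00
q OR p = min(1, a+b) on (0.56, 0.37) = 0.93
(q AND p) OR (q OR p) = min(1, a+b) on (0.00, 0.93) = 0.93
NOT ((q AND p) OR (q OR p)) = 1 − 0.93 = 0.07
((r OR t) IMPLIES (q AND NOT p)) OR NOT ((q AND p) OR (q OR p)) = min(1, a+b) on (0.19, 0.07) = 0.26

0.26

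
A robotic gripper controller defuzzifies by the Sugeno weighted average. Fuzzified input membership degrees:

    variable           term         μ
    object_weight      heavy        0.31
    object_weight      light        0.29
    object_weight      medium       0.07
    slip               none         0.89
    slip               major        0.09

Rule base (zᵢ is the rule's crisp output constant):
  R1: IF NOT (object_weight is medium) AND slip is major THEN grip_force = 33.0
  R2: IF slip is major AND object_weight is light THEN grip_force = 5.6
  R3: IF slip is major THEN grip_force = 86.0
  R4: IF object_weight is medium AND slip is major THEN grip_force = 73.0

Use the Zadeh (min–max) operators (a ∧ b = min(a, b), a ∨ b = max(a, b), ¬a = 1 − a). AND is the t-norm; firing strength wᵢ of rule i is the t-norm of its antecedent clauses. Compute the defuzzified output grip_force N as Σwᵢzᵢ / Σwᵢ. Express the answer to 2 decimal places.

48.01

R1 (z=33.0): ¬medium=1−0.07=0.93, major=0.09; AND[min(a, b)] → w = 0.09
R2 (z=5.6): major=0.09, light=0.29; AND[min(a, b)] → w = 0.09
R3 (z=86.0): major=0.09 → w = 0.09
R4 (z=73.0): medium=0.07, major=0.09; AND[min(a, b)] → w = 0.07
Weighted average = (0.09·33.0 + 0.09·5.6 + 0.09·86.0 + 0.07·73.0) / (0.09 + 0.09 + 0.09 + 0.07)
  = 16.3240 / 0.3400 = 48.01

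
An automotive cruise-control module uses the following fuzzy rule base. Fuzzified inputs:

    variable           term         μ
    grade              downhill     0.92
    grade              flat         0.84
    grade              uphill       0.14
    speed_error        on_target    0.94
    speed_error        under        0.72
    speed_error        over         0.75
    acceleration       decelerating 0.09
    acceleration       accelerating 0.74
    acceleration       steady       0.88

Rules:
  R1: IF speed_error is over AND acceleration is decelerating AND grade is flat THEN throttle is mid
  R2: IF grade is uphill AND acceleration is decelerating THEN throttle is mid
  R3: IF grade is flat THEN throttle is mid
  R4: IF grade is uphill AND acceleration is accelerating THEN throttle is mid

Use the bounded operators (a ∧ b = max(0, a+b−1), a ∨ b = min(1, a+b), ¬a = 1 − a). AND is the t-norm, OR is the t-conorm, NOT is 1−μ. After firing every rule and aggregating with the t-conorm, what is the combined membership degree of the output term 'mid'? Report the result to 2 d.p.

R1: over=0.75, decelerating=0.09, flat=0.84; AND[max(0, a+b−1)] → w = 0.00
R2: uphill=0.14, decelerating=0.09; AND[max(0, a+b−1)] → w = 0.00
R3: flat=0.84 → w = 0.84
R4: uphill=0.14, accelerating=0.74; AND[max(0, a+b−1)] → w = 0.00
Rules with consequent 'mid': {R1, R2, R3, R4} → strengths 0.00, 0.00, 0.84, 0.00
Aggregate via t-conorm [min(1, a+b)]: 0.84

0.84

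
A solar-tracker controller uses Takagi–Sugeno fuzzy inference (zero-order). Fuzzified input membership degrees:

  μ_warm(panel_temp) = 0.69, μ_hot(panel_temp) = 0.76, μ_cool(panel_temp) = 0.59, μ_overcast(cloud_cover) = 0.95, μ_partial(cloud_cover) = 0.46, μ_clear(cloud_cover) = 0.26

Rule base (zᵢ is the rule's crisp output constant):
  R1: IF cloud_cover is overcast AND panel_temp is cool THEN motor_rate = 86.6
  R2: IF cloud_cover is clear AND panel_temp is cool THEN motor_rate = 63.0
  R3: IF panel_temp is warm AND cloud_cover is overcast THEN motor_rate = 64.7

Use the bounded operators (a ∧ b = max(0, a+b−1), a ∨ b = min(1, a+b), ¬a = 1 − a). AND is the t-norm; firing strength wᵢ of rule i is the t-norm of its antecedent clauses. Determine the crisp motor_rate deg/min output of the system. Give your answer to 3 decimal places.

74.722

R1 (z=86.6): overcast=0.95, cool=0.59; AND[max(0, a+b−1)] → w = 0.54
R2 (z=63.0): clear=0.26, cool=0.59; AND[max(0, a+b−1)] → w = 0.00
R3 (z=64.7): warm=0.69, overcast=0.95; AND[max(0, a+b−1)] → w = 0.64
Weighted average = (0.54·86.6 + 0.00·63.0 + 0.64·64.7) / (0.54 + 0.00 + 0.64)
  = 88.1720 / 1.1800 = 74.722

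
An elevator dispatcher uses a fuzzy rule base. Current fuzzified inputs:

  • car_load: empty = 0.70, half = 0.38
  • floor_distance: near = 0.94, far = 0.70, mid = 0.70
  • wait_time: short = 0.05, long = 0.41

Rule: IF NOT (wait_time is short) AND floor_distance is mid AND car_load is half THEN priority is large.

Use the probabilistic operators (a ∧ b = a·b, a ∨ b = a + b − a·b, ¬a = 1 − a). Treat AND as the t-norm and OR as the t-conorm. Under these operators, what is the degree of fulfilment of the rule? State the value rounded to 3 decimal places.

0.253

firing strength: ¬short=1−0.05=0.95, mid=0.70, half=0.38; AND[a·b] → w = 0.2527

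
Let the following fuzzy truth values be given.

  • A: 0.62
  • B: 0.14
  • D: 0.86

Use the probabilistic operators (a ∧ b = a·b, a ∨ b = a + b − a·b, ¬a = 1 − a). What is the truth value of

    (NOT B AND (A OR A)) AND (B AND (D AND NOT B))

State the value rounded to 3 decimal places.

NOT B = 1 − 0.1400 = 0.8600
A OR A = a + b − a·b on (0.6200, 0.6200) = 0.8556
NOT B AND (A OR A) = a·b on (0.8600, 0.8556) = 0.7358
NOT B = 1 − 0.1400 = 0.8600
D AND NOT B = a·b on (0.8600, 0.8600) = 0.7396
B AND (D AND NOT B) = a·b on (0.1400, 0.7396) = 0.1035
(NOT B AND (A OR A)) AND (B AND (D AND NOT B)) = a·b on (0.7358, 0.1035) = 0.0762

0.076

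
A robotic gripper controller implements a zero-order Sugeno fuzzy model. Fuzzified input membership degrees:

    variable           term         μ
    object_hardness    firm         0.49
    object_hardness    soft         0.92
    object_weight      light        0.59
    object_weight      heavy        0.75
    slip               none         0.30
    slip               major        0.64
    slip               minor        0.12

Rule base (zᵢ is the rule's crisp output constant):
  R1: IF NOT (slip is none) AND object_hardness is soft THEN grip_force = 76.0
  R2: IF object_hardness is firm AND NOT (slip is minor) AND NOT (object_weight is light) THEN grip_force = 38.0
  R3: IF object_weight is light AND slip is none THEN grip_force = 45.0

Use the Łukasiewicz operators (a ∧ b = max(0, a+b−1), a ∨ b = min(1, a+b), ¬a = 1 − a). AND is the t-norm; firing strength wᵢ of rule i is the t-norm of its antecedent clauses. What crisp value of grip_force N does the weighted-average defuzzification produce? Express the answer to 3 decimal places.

R1 (z=76.0): ¬none=1−0.30=0.70, soft=0.92; AND[max(0, a+b−1)] → w = 0.62
R2 (z=38.0): firm=0.49, ¬minor=1−0.12=0.88, ¬light=1−0.59=0.41; AND[max(0, a+b−1)] → w = 0.00
R3 (z=45.0): light=0.59, none=0.30; AND[max(0, a+b−1)] → w = 0.00
Weighted average = (0.62·76.0 + 0.00·38.0 + 0.00·45.0) / (0.62 + 0.00 + 0.00)
  = 47.1200 / 0.6200 = 76.000

76.000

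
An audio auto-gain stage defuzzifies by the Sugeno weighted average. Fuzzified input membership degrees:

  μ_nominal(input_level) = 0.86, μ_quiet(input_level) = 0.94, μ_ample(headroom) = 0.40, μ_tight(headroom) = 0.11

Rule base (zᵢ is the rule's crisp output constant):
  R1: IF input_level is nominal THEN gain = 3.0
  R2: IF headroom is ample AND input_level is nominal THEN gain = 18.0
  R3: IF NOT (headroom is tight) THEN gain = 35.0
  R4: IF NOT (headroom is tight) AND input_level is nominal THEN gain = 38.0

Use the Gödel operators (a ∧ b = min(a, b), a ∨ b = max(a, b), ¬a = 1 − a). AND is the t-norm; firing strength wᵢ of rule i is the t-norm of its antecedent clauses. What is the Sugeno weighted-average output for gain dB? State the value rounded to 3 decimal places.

24.455

R1 (z=3.0): nominal=0.86 → w = 0.86
R2 (z=18.0): ample=0.40, nominal=0.86; AND[min(a, b)] → w = 0.40
R3 (z=35.0): ¬tight=1−0.11=0.89 → w = 0.89
R4 (z=38.0): ¬tight=1−0.11=0.89, nominal=0.86; AND[min(a, b)] → w = 0.86
Weighted average = (0.86·3.0 + 0.40·18.0 + 0.89·35.0 + 0.86·38.0) / (0.86 + 0.40 + 0.89 + 0.86)
  = 73.6100 / 3.0100 = 24.455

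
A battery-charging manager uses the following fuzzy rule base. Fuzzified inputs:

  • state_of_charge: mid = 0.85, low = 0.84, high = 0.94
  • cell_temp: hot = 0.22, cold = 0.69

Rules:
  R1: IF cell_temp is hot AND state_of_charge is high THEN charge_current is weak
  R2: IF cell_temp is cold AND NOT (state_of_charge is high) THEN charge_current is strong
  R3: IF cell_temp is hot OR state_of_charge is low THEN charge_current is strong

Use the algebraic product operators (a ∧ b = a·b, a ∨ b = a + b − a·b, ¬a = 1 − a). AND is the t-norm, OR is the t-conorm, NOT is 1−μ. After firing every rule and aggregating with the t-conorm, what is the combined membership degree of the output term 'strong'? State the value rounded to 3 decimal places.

R1: hot=0.22, high=0.94; AND[a·b] → w = 0.2068
R2: cold=0.69, ¬high=1−0.94=0.06; AND[a·b] → w = 0.0414
R3: hot=0.22, low=0.84; OR[a + b − a·b] → w = 0.8752
Rules with consequent 'strong': {R2, R3} → strengths 0.0414, 0.8752
Aggregate via t-conorm [a + b − a·b]: 0.8804

0.880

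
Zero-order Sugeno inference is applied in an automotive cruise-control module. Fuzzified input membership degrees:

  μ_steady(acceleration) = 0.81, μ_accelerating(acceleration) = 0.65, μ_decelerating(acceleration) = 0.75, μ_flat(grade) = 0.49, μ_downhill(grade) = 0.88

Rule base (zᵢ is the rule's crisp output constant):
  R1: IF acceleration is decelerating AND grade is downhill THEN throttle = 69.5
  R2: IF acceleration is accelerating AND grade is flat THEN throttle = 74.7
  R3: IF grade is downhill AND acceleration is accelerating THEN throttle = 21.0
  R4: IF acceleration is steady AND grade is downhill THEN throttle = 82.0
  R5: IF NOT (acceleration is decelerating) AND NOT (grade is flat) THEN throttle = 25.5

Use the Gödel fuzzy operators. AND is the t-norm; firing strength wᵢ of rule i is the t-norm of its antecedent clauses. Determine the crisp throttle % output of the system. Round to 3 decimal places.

R1 (z=69.5): decelerating=0.75, downhill=0.88; AND[min(a, b)] → w = 0.75
R2 (z=74.7): accelerating=0.65, flat=0.49; AND[min(a, b)] → w = 0.49
R3 (z=21.0): downhill=0.88, accelerating=0.65; AND[min(a, b)] → w = 0.65
R4 (z=82.0): steady=0.81, downhill=0.88; AND[min(a, b)] → w = 0.81
R5 (z=25.5): ¬decelerating=1−0.75=0.25, ¬flat=1−0.49=0.51; AND[min(a, b)] → w = 0.25
Weighted average = (0.75·69.5 + 0.49·74.7 + 0.65·21.0 + 0.81·82.0 + 0.25·25.5) / (0.75 + 0.49 + 0.65 + 0.81 + 0.25)
  = 175.1730 / 2.9500 = 59.381

59.381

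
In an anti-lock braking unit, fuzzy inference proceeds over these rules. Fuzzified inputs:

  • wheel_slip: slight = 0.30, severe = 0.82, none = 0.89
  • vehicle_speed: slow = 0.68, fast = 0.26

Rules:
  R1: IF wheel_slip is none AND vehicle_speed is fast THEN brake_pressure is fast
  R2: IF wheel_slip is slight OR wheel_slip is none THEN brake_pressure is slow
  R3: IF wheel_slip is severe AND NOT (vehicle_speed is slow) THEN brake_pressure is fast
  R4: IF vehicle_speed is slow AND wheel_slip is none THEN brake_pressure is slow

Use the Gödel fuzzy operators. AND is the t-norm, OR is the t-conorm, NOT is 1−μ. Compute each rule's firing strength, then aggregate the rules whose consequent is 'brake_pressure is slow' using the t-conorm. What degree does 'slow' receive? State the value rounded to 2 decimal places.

0.89

R1: none=0.89, fast=0.26; AND[min(a, b)] → w = 0.26
R2: slight=0.30, none=0.89; OR[max(a, b)] → w = 0.89
R3: severe=0.82, ¬slow=1−0.68=0.32; AND[min(a, b)] → w = 0.32
R4: slow=0.68, none=0.89; AND[min(a, b)] → w = 0.68
Rules with consequent 'slow': {R2, R4} → strengths 0.89, 0.68
Aggregate via t-conorm [max(a, b)]: 0.89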